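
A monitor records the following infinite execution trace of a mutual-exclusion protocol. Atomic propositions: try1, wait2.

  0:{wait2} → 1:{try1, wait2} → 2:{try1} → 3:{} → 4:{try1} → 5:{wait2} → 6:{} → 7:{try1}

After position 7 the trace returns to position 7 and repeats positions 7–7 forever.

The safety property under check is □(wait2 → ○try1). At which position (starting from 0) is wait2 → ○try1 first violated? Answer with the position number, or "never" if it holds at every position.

Check wait2 → ○try1 at each position in order: 0 ✓, 1 ✓, 2 ✓, 3 ✓, 4 ✓.
At position 5 the labels are {wait2} and the next position 6 has {}, so wait2 → ○try1 is false there. This is the first violation.

5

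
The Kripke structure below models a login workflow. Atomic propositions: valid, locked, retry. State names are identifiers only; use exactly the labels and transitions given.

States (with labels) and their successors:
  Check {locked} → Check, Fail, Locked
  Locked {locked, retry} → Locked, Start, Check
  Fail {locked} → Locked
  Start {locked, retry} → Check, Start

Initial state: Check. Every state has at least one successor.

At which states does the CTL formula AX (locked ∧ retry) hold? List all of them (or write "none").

States satisfying locked ∧ retry: {Locked, Start}.
States satisfying AX (locked ∧ retry): {Fail}.

{Fail}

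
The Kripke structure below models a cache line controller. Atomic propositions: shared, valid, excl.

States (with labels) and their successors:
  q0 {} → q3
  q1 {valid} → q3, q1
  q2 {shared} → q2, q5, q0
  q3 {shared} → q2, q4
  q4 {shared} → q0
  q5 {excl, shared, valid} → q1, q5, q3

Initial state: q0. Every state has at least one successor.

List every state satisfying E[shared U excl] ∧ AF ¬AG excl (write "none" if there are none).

{q2, q3, q5}

States satisfying shared: {q2, q3, q4, q5}.
States satisfying excl: {q5}.
States satisfying E[shared U excl]: {q2, q3, q5}.
States satisfying ¬AG excl: {q0, q1, q2, q3, q4, q5}.
States satisfying AF ¬AG excl: {q0, q1, q2, q3, q4, q5}.
States satisfying E[shared U excl] ∧ AF ¬AG excl: {q2, q3, q5}.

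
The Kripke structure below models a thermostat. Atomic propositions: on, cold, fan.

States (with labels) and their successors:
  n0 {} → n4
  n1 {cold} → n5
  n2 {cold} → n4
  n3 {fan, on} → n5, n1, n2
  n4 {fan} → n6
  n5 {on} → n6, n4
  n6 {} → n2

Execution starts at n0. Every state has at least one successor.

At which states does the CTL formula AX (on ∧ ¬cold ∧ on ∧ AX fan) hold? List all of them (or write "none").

States satisfying on ∧ ¬cold ∧ on ∧ AX fan: ∅.
States satisfying AX (on ∧ ¬cold ∧ on ∧ AX fan): ∅.

none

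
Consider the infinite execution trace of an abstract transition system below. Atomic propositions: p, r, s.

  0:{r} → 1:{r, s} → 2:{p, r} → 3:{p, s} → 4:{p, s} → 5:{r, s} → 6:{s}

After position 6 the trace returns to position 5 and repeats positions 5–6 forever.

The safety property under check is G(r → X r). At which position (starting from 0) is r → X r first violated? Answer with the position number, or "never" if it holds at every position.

2

Check r → X r at each position in order: 0 ✓, 1 ✓.
At position 2 the labels are {p, r} and the next position 3 has {p, s}, so r → X r is false there. This is the first violation.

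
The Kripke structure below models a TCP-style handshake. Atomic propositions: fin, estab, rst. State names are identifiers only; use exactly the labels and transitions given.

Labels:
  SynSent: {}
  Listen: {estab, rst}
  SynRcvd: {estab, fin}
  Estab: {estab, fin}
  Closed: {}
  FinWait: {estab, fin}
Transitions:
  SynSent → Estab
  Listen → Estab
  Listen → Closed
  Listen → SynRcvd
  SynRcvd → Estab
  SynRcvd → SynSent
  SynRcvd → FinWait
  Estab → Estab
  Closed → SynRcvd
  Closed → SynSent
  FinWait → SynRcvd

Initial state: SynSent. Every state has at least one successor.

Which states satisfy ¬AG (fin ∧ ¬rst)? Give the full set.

{SynSent, Listen, SynRcvd, Closed, FinWait}

States satisfying fin ∧ ¬rst: {SynRcvd, Estab, FinWait}.
States satisfying AG (fin ∧ ¬rst): {Estab}.
States satisfying ¬AG (fin ∧ ¬rst): {SynSent, Listen, SynRcvd, Closed, FinWait}.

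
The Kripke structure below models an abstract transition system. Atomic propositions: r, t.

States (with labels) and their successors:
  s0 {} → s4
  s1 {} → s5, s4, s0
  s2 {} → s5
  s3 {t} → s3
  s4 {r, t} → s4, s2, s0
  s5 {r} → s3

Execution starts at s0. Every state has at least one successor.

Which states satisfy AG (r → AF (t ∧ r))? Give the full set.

States satisfying r → AF (t ∧ r): {s0, s1, s2, s3, s4}.
States satisfying AG (r → AF (t ∧ r)): {s3}.

{s3}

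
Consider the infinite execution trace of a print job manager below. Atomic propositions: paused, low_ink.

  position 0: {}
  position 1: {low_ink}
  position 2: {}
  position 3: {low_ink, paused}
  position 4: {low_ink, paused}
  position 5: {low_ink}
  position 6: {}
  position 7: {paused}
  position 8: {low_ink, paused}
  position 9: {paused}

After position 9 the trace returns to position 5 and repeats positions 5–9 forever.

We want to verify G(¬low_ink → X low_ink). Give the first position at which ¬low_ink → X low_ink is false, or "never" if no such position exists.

Check ¬low_ink → X low_ink at each position in order: 0 ✓, 1 ✓, 2 ✓, 3 ✓, 4 ✓, 5 ✓.
At position 6 the labels are {} and the next position 7 has {paused}, so ¬low_ink → X low_ink is false there. This is the first violation.

6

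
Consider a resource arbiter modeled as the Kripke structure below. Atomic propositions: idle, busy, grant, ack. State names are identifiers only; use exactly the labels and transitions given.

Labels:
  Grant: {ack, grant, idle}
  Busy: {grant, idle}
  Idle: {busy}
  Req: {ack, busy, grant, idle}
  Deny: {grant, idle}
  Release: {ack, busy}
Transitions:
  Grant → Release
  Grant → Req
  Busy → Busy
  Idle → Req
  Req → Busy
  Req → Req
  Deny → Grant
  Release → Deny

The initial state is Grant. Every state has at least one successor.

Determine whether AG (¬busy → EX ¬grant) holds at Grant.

No

States satisfying ¬busy → EX ¬grant: {Grant, Idle, Req, Release}.
States satisfying AG (¬busy → EX ¬grant): ∅.
Busy is reachable from Grant and violates ¬busy → EX ¬grant, so AG fails at Grant.
Grant ∉ Sat(AG (¬busy → EX ¬grant)).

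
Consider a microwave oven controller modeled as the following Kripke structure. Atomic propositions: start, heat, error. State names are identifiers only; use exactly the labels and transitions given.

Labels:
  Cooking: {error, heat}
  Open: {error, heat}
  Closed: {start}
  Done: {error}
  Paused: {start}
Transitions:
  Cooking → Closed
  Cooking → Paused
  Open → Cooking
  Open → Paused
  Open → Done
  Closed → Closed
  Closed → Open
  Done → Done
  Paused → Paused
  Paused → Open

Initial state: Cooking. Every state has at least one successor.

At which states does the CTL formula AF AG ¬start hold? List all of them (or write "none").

{Done}

States satisfying AG ¬start: {Done}.
States satisfying AF AG ¬start: {Done}.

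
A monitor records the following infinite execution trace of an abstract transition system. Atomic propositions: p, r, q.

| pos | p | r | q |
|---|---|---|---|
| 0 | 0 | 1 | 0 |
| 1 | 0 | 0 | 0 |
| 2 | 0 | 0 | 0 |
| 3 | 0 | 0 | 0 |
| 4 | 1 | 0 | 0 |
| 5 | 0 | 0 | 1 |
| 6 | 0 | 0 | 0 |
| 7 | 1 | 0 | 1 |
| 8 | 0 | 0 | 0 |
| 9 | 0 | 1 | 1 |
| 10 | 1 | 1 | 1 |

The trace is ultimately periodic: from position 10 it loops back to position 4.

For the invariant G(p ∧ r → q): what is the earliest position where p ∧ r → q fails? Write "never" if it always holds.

p ∧ r → q holds at every position 0..10, and those are all the positions the trace ever visits, so the invariant G(p ∧ r → q) is never violated.

never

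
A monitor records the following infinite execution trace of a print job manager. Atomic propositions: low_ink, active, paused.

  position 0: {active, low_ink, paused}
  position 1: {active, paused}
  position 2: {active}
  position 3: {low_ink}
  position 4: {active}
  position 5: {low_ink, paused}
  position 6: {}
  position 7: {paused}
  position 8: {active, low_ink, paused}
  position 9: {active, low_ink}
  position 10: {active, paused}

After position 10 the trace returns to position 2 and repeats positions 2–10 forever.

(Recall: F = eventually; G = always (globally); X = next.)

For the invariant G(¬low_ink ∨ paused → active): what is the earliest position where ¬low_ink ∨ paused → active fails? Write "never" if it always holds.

Check ¬low_ink ∨ paused → active at each position in order: 0 ✓, 1 ✓, 2 ✓, 3 ✓, 4 ✓.
At position 5 the labels are {low_ink, paused}, so ¬low_ink ∨ paused → active is false there. This is the first violation.

5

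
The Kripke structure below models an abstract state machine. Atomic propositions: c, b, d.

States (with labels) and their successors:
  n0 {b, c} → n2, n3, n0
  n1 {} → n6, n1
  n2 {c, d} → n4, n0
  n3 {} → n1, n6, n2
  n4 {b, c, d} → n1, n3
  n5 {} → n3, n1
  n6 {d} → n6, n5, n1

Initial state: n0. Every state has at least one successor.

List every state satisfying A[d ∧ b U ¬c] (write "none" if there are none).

{n1, n3, n4, n5, n6}

States satisfying d ∧ b: {n4}.
States satisfying ¬c: {n1, n3, n5, n6}.
States satisfying A[d ∧ b U ¬c]: {n1, n3, n4, n5, n6}.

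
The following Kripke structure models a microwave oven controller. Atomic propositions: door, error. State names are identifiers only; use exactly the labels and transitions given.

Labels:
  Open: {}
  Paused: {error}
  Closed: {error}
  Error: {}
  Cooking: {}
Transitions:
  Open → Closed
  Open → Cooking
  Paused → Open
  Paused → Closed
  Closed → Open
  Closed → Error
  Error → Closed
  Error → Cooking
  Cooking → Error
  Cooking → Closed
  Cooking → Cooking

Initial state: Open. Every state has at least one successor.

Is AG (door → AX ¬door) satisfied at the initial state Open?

Holds

States satisfying door → AX ¬door: {Open, Paused, Closed, Error, Cooking}.
States satisfying AG (door → AX ¬door): {Open, Paused, Closed, Error, Cooking}.
Every state reachable from Open satisfies door → AX ¬door.
Open ∈ Sat(AG (door → AX ¬door)).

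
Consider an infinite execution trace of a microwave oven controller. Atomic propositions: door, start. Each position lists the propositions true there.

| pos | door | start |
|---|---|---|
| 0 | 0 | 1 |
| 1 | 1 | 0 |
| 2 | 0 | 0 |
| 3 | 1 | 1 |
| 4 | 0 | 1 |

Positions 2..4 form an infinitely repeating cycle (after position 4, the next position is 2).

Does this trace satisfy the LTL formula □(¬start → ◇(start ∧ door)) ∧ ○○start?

Does not hold

¬start → ◇(start ∧ door) holds at every position 0..4, and those are all positions ever visited, so □(¬start → ◇(start ∧ door)) holds.
Positions where ¬start holds: 1, 2.
Check ◇(start ∧ door) at each: 1→ok, 2→ok.
The position after 0 is 1; ○start is false there.
At position 0: □(¬start → ◇(start ∧ door)) is true; ○○start is false; so □(¬start → ◇(start ∧ door)) ∧ ○○start is false.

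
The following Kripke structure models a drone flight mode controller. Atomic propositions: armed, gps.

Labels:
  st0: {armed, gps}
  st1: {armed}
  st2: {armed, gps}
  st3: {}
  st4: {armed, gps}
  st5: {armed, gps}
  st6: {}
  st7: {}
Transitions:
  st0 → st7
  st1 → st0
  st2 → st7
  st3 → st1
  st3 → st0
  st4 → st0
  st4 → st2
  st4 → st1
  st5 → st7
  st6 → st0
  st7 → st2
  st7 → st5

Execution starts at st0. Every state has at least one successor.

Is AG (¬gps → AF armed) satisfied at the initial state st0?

States satisfying ¬gps → AF armed: {st0, st1, st2, st3, st4, st5, st6, st7}.
States satisfying AG (¬gps → AF armed): {st0, st1, st2, st3, st4, st5, st6, st7}.
Every state reachable from st0 satisfies ¬gps → AF armed.
st0 ∈ Sat(AG (¬gps → AF armed)).

Yes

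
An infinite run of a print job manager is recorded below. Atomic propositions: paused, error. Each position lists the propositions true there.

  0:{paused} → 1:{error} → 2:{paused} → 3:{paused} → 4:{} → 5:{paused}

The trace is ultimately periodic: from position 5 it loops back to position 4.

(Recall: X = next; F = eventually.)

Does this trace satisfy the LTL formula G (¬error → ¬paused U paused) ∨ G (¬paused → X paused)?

Holds

¬error → ¬paused U paused holds at every position 0..5, and those are all positions ever visited, so G (¬error → ¬paused U paused) holds.
Positions where ¬error holds: 0, 2, 3, 4, 5.
Check ¬paused U paused at each: 0→ok, 2→ok, 3→ok, 4→ok, 5→ok.
¬paused → X paused holds at every position 0..5, and those are all positions ever visited, so G (¬paused → X paused) holds.
Positions where ¬paused holds: 1, 4.
Check X paused at each: 1→ok, 4→ok.
At position 0: G (¬error → ¬paused U paused) is true; G (¬paused → X paused) is true; so G (¬error → ¬paused U paused) ∨ G (¬paused → X paused) is true.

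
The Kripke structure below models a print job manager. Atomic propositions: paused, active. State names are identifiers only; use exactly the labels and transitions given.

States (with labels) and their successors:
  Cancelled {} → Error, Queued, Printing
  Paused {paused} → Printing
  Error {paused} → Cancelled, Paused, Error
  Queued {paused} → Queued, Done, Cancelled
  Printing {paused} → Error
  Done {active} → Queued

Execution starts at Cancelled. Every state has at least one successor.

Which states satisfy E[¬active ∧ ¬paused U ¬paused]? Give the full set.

{Cancelled, Done}

States satisfying ¬active ∧ ¬paused: {Cancelled}.
States satisfying ¬paused: {Cancelled, Done}.
States satisfying E[¬active ∧ ¬paused U ¬paused]: {Cancelled, Done}.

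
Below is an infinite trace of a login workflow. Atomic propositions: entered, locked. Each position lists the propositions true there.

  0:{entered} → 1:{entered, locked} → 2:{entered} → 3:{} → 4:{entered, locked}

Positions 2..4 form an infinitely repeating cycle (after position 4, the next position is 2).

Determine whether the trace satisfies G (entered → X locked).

entered → X locked must hold at every position from 0 onward. It fails at position 1, so G (entered → X locked) is false.
Positions where entered holds: 0, 1, 2, 4.
Check X locked at each: 0→ok, 1→fails, 2→fails, 4→fails.

No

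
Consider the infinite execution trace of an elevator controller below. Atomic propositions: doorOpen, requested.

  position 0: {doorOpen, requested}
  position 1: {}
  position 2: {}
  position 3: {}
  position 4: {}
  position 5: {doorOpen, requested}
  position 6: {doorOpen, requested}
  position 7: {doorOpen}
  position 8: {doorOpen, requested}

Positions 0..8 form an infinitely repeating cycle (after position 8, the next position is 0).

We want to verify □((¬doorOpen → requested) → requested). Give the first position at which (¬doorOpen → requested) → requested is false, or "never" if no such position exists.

7

Check (¬doorOpen → requested) → requested at each position in order: 0 ✓, 1 ✓, 2 ✓, 3 ✓, 4 ✓, 5 ✓, 6 ✓.
At position 7 the labels are {doorOpen}, so (¬doorOpen → requested) → requested is false there. This is the first violation.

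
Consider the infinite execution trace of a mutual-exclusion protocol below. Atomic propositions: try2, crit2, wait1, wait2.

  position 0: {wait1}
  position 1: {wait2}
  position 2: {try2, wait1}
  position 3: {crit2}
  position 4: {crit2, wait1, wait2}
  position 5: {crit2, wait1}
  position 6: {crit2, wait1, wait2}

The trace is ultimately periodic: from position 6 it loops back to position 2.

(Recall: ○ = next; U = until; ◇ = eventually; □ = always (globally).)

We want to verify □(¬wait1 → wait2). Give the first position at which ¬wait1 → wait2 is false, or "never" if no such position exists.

3

Check ¬wait1 → wait2 at each position in order: 0 ✓, 1 ✓, 2 ✓.
At position 3 the labels are {crit2}, so ¬wait1 → wait2 is false there. This is the first violation.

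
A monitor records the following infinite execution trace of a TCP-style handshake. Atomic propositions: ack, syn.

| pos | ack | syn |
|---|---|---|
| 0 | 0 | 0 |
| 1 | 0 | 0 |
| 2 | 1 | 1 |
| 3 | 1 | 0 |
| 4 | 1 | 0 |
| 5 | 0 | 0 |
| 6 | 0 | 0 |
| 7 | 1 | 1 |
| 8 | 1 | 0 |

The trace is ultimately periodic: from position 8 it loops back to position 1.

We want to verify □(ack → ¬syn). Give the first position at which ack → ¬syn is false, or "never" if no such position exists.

2

Check ack → ¬syn at each position in order: 0 ✓, 1 ✓.
At position 2 the labels are {ack, syn}, so ack → ¬syn is false there. This is the first violation.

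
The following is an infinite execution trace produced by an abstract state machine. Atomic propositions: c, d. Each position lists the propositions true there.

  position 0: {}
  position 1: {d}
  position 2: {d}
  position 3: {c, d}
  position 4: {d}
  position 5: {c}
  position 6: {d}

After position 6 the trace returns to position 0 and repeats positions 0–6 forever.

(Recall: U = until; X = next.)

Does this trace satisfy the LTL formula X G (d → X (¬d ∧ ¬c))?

No

The position after 0 is 1; G (d → X (¬d ∧ ¬c)) is false there.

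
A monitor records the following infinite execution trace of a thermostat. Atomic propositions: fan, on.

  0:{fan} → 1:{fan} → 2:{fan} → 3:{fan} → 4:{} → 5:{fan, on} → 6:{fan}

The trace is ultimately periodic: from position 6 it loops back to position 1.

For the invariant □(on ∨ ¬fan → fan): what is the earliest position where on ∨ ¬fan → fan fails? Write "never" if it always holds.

4

Check on ∨ ¬fan → fan at each position in order: 0 ✓, 1 ✓, 2 ✓, 3 ✓.
At position 4 the labels are {}, so on ∨ ¬fan → fan is false there. This is the first violation.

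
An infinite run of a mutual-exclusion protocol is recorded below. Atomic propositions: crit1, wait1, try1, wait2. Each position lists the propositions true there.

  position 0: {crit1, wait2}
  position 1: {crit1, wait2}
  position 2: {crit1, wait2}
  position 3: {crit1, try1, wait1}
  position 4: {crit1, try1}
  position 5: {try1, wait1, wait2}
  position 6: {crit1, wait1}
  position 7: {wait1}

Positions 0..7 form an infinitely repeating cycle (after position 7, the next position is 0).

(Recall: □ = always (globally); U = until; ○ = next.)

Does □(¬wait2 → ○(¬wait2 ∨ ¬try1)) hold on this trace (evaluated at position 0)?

Violated

¬wait2 → ○(¬wait2 ∨ ¬try1) must hold at every position from 0 onward. It fails at position 4, so □(¬wait2 → ○(¬wait2 ∨ ¬try1)) is false.
Positions where ¬wait2 holds: 3, 4, 6, 7.
Check ○(¬wait2 ∨ ¬try1) at each: 3→ok, 4→fails, 6→ok, 7→ok.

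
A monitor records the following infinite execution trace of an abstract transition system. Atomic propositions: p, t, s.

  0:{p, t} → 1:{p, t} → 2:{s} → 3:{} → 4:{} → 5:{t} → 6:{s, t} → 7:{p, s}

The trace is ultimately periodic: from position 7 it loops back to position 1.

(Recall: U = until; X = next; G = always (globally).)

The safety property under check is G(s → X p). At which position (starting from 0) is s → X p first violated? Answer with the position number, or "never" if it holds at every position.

2

Check s → X p at each position in order: 0 ✓, 1 ✓.
At position 2 the labels are {s} and the next position 3 has {}, so s → X p is false there. This is the first violation.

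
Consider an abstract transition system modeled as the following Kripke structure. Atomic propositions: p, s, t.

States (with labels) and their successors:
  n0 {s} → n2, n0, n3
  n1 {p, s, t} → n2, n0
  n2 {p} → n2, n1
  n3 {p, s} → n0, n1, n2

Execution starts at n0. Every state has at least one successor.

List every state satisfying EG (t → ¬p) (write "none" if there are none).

States satisfying t → ¬p: {n0, n2, n3}.
States satisfying EG (t → ¬p): {n0, n2, n3}.

{n0, n2, n3}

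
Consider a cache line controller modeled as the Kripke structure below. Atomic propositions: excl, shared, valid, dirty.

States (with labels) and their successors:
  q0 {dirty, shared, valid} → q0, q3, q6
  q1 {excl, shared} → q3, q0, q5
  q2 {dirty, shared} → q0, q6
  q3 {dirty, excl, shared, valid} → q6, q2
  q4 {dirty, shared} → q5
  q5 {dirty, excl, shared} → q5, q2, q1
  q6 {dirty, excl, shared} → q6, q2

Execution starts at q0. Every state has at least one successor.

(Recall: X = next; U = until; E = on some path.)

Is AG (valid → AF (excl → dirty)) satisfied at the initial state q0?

Yes

States satisfying valid → AF (excl → dirty): {q0, q1, q2, q3, q4, q5, q6}.
States satisfying AG (valid → AF (excl → dirty)): {q0, q1, q2, q3, q4, q5, q6}.
Every state reachable from q0 satisfies valid → AF (excl → dirty).
q0 ∈ Sat(AG (valid → AF (excl → dirty))).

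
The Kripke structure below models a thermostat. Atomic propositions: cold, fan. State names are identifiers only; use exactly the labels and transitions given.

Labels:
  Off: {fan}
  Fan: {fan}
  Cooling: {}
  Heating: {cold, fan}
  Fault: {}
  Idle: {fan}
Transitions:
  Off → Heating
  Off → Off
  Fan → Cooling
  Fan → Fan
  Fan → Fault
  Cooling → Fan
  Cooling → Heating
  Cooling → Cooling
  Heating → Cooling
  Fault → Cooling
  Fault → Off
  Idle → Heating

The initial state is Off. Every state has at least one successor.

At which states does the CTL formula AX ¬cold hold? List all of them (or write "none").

{Fan, Heating, Fault}

States satisfying ¬cold: {Off, Fan, Cooling, Fault, Idle}.
States satisfying AX ¬cold: {Fan, Heating, Fault}.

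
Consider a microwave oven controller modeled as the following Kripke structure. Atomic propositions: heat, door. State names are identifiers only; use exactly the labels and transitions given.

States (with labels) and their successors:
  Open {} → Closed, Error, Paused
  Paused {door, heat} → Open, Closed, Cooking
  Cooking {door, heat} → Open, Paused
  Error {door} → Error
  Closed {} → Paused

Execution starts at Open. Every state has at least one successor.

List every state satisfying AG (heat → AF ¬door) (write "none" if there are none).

States satisfying heat → AF ¬door: {Open, Error, Closed}.
States satisfying AG (heat → AF ¬door): {Error}.

{Error}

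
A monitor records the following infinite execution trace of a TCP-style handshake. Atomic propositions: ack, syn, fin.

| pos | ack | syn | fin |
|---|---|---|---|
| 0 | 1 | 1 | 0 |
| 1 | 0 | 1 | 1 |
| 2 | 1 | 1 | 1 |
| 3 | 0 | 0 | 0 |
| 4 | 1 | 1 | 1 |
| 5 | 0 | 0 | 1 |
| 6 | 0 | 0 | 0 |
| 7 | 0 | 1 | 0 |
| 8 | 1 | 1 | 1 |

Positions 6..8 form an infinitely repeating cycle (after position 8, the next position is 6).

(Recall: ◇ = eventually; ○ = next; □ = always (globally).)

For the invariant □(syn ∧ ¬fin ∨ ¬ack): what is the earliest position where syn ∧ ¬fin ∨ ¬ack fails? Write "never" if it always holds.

2

Check syn ∧ ¬fin ∨ ¬ack at each position in order: 0 ✓, 1 ✓.
At position 2 the labels are {ack, fin, syn}, so syn ∧ ¬fin ∨ ¬ack is false there. This is the first violation.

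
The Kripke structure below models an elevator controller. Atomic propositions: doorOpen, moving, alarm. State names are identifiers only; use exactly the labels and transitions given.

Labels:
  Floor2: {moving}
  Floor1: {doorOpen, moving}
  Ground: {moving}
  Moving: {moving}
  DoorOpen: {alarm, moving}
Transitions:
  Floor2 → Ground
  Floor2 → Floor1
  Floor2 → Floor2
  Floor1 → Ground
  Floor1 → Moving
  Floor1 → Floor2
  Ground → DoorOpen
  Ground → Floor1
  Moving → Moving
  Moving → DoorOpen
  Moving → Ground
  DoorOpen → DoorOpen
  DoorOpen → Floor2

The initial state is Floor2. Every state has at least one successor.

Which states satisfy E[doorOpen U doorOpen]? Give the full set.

States satisfying doorOpen: {Floor1}.
States satisfying E[doorOpen U doorOpen]: {Floor1}.

{Floor1}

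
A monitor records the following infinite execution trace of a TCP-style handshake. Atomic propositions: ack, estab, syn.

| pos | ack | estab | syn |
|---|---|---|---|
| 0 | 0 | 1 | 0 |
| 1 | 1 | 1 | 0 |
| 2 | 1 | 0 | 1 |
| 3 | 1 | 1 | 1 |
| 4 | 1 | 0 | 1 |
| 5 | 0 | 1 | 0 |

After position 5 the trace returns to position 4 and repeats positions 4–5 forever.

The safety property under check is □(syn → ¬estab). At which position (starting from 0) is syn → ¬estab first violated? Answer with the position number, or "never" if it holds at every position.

Check syn → ¬estab at each position in order: 0 ✓, 1 ✓, 2 ✓.
At position 3 the labels are {ack, estab, syn}, so syn → ¬estab is false there. This is the first violation.

3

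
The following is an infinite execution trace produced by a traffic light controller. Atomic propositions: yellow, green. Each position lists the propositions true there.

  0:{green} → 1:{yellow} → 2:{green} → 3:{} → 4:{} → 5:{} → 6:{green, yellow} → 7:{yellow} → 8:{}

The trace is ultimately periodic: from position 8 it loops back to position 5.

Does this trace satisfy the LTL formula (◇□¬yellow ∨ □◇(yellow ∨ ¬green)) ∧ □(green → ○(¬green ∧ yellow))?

green → ○(¬green ∧ yellow) must hold at every position from 0 onward. It fails at position 2, so □(green → ○(¬green ∧ yellow)) is false.
Positions where green holds: 0, 2, 6.
Check ○(¬green ∧ yellow) at each: 0→ok, 2→fails, 6→ok.
At position 0: ◇□¬yellow ∨ □◇(yellow ∨ ¬green) is true; □(green → ○(¬green ∧ yellow)) is false; so (◇□¬yellow ∨ □◇(yellow ∨ ¬green)) ∧ □(green → ○(¬green ∧ yellow)) is false.

No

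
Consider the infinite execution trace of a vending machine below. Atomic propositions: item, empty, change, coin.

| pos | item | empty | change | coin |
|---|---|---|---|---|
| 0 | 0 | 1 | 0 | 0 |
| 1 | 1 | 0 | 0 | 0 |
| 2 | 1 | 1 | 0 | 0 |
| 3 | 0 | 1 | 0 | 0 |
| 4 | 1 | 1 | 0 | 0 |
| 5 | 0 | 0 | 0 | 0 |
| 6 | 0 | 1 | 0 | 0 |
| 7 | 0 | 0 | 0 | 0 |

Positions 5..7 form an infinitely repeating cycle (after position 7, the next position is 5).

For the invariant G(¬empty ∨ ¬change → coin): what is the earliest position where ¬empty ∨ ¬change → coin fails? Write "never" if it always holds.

At position 0 the labels are {empty}, so ¬empty ∨ ¬change → coin is false there. This is the first violation.

0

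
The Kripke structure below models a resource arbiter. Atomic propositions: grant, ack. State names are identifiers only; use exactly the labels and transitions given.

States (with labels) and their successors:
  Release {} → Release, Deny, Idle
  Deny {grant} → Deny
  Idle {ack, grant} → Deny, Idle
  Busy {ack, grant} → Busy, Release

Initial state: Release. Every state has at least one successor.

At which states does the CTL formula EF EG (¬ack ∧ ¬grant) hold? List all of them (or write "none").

{Release, Busy}

States satisfying EG (¬ack ∧ ¬grant): {Release}.
States satisfying EF EG (¬ack ∧ ¬grant): {Release, Busy}.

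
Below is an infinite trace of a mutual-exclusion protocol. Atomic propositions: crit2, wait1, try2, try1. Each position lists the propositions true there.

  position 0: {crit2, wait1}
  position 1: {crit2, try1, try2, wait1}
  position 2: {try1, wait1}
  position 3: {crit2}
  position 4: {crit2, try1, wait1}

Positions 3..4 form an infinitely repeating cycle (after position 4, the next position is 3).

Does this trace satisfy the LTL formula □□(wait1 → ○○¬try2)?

□(wait1 → ○○¬try2) holds at every position 0..4, and those are all positions ever visited, so □□(wait1 → ○○¬try2) holds.

Holds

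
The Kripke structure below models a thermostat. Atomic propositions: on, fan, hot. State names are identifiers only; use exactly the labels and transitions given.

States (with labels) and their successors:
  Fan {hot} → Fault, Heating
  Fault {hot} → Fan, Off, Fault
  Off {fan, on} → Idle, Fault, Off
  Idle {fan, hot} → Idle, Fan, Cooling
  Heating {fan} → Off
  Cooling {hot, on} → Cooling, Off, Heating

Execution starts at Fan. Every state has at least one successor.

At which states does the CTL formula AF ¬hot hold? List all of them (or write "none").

States satisfying ¬hot: {Off, Heating}.
States satisfying AF ¬hot: {Off, Heating}.

{Off, Heating}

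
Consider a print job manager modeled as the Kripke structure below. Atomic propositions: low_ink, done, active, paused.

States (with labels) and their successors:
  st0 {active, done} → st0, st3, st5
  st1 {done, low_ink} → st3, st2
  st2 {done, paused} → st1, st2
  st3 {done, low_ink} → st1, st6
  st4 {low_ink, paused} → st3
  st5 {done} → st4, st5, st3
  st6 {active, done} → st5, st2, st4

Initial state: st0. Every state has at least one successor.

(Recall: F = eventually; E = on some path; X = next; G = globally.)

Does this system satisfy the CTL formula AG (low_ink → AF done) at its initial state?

States satisfying low_ink → AF done: {st0, st1, st2, st3, st4, st5, st6}.
States satisfying AG (low_ink → AF done): {st0, st1, st2, st3, st4, st5, st6}.
Every state reachable from st0 satisfies low_ink → AF done.
st0 ∈ Sat(AG (low_ink → AF done)).

Yes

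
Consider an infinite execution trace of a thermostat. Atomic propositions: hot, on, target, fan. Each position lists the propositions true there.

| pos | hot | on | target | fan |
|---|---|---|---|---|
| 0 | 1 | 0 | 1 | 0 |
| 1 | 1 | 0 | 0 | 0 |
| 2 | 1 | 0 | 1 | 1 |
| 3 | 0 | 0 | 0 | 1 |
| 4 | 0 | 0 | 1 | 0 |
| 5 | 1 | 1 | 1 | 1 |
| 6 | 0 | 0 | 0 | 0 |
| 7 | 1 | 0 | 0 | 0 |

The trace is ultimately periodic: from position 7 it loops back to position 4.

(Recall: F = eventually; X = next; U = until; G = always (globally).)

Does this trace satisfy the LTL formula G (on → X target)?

Does not hold

on → X target must hold at every position from 0 onward. It fails at position 5, so G (on → X target) is false.
Positions where on holds: 5.
Check X target at each: 5→fails.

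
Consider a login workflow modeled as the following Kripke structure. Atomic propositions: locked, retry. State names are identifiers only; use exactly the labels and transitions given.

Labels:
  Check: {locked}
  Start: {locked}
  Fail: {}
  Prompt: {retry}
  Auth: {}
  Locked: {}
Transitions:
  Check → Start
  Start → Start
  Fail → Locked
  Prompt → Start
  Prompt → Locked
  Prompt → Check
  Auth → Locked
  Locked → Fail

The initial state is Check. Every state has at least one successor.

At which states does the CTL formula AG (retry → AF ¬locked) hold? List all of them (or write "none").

States satisfying retry → AF ¬locked: {Check, Start, Fail, Prompt, Auth, Locked}.
States satisfying AG (retry → AF ¬locked): {Check, Start, Fail, Prompt, Auth, Locked}.

{Check, Start, Fail, Prompt, Auth, Locked}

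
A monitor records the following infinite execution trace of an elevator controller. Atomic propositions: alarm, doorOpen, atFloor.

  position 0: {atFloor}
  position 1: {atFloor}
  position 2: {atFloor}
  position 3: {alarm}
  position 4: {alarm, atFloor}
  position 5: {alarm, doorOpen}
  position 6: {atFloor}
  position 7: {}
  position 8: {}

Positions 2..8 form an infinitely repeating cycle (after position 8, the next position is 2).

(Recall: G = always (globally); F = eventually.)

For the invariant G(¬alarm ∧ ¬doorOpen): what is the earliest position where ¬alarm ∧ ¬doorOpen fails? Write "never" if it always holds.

Check ¬alarm ∧ ¬doorOpen at each position in order: 0 ✓, 1 ✓, 2 ✓.
At position 3 the labels are {alarm}, so ¬alarm ∧ ¬doorOpen is false there. This is the first violation.

3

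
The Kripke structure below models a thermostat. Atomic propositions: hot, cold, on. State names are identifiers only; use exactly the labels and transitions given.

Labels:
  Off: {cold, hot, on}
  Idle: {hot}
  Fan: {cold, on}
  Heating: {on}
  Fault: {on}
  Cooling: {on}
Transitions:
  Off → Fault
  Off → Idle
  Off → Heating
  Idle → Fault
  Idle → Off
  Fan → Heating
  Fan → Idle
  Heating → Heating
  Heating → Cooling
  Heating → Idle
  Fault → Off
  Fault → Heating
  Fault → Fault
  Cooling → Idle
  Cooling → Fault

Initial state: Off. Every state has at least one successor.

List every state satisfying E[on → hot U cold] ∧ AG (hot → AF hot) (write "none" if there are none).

{Off, Idle, Fan}

States satisfying on → hot: {Off, Idle}.
States satisfying cold: {Off, Fan}.
States satisfying E[on → hot U cold]: {Off, Idle, Fan}.
States satisfying hot → AF hot: {Off, Idle, Fan, Heating, Fault, Cooling}.
States satisfying AG (hot → AF hot): {Off, Idle, Fan, Heating, Fault, Cooling}.
States satisfying E[on → hot U cold] ∧ AG (hot → AF hot): {Off, Idle, Fan}.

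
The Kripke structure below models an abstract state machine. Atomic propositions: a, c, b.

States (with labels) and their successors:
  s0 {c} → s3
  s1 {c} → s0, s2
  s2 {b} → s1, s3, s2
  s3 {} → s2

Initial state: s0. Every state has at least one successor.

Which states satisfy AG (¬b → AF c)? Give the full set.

none

States satisfying ¬b → AF c: {s0, s1, s2}.
States satisfying AG (¬b → AF c): ∅.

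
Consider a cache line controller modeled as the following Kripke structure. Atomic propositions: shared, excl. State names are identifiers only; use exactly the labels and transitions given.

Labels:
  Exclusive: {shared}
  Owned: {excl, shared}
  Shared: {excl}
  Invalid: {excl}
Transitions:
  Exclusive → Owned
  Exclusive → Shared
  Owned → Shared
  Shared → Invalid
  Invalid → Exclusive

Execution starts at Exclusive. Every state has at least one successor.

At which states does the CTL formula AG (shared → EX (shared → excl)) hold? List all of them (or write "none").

{Exclusive, Owned, Shared, Invalid}

States satisfying shared → EX (shared → excl): {Exclusive, Owned, Shared, Invalid}.
States satisfying AG (shared → EX (shared → excl)): {Exclusive, Owned, Shared, Invalid}.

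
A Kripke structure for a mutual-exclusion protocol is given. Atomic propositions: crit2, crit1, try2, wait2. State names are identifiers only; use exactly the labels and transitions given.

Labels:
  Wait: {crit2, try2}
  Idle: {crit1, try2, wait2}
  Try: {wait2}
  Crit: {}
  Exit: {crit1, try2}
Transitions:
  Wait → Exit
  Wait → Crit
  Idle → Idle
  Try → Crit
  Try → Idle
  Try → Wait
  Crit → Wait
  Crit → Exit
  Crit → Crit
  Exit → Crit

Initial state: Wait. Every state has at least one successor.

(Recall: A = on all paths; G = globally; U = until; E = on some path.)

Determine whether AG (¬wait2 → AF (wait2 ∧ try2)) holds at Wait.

States satisfying ¬wait2 → AF (wait2 ∧ try2): {Idle, Try}.
States satisfying AG (¬wait2 → AF (wait2 ∧ try2)): {Idle}.
Crit is reachable from Wait and violates ¬wait2 → AF (wait2 ∧ try2), so AG fails at Wait.
Wait ∉ Sat(AG (¬wait2 → AF (wait2 ∧ try2))).

Violated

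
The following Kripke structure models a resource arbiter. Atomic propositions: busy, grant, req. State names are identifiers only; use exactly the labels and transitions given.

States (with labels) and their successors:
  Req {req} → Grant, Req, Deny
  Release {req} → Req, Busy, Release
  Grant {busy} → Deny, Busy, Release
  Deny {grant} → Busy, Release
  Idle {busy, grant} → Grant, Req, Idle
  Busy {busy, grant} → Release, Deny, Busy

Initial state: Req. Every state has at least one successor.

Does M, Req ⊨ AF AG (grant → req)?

States satisfying AG (grant → req): ∅.
States satisfying AF AG (grant → req): ∅.
There is a path from Req along which AG (grant → req) never holds.
Req ∉ Sat(AF AG (grant → req)).

Violated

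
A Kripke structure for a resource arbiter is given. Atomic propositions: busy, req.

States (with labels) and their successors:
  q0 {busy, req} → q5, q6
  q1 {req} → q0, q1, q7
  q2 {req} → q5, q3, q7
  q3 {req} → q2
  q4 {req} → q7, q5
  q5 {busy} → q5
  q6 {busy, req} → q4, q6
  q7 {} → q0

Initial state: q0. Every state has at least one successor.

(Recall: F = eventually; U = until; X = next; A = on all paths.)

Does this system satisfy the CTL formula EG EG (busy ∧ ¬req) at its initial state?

States satisfying EG (busy ∧ ¬req): {q5}.
States satisfying EG EG (busy ∧ ¬req): {q5}.
No suitable path/successor from q0 witnesses the formula.
q0 ∉ Sat(EG EG (busy ∧ ¬req)).

No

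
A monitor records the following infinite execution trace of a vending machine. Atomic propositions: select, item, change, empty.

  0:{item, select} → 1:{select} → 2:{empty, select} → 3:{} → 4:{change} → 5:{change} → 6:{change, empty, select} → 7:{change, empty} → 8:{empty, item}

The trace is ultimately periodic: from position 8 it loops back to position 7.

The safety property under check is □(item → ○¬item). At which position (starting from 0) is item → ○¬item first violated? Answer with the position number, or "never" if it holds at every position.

item → ○¬item holds at every position 0..8, and those are all the positions the trace ever visits, so the invariant □(item → ○¬item) is never violated.

never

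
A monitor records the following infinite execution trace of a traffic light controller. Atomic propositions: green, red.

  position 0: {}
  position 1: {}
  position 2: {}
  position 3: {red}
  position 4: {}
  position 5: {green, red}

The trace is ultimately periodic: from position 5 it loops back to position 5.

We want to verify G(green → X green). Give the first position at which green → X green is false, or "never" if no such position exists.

never

green → X green holds at every position 0..5, and those are all the positions the trace ever visits, so the invariant G(green → X green) is never violated.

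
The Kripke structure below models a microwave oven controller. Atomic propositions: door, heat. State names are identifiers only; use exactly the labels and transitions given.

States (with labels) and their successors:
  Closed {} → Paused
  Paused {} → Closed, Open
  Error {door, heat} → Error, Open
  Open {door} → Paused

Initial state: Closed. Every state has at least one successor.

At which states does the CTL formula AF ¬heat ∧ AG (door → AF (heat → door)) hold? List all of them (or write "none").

States satisfying ¬heat: {Closed, Paused, Open}.
States satisfying AF ¬heat: {Closed, Paused, Open}.
States satisfying door → AF (heat → door): {Closed, Paused, Error, Open}.
States satisfying AG (door → AF (heat → door)): {Closed, Paused, Error, Open}.
States satisfying AF ¬heat ∧ AG (door → AF (heat → door)): {Closed, Paused, Open}.

{Closed, Paused, Open}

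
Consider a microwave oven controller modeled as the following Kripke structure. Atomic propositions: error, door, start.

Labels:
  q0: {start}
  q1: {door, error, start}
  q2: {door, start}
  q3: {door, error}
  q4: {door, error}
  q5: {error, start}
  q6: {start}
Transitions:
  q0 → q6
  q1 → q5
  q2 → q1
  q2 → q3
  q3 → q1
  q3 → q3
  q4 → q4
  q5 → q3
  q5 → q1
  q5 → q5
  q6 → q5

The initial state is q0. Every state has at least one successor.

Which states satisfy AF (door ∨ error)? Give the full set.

States satisfying door ∨ error: {q1, q2, q3, q4, q5}.
States satisfying AF (door ∨ error): {q0, q1, q2, q3, q4, q5, q6}.

{q0, q1, q2, q3, q4, q5, q6}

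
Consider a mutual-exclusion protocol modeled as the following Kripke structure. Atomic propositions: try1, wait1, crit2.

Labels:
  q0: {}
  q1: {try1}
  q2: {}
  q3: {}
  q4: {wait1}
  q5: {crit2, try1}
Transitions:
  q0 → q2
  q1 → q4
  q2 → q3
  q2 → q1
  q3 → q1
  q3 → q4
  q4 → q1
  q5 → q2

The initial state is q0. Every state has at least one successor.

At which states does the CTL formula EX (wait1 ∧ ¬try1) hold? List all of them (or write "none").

States satisfying wait1 ∧ ¬try1: {q4}.
States satisfying EX (wait1 ∧ ¬try1): {q1, q3}.

{q1, q3}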